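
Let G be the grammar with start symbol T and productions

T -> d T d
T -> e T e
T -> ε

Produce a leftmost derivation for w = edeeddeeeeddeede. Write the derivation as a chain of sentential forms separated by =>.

T => eTe => edTde => edeTede => edeeTeede => edeedTdeede => edeeddTddeede => edeeddeTeddeede => edeeddeeTeeddeede => edeeddeeeeddeede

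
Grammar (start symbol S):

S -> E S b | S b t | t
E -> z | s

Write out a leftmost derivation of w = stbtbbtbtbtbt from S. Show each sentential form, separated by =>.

S => Sbt   [S -> S b t]
Sbt => Sbtbt   [S -> S b t]
Sbtbt => Sbtbtbt   [S -> S b t]
Sbtbtbt => Sbtbtbtbt   [S -> S b t]
Sbtbtbtbt => ESbbtbtbtbt   [S -> E S b]
ESbbtbtbtbt => sSbbtbtbtbt   [E -> s]
sSbbtbtbtbt => sSbtbbtbtbtbt   [S -> S b t]
sSbtbbtbtbtbt => stbtbbtbtbtbt   [S -> t]

S => Sbt => Sbtbt => Sbtbtbt => Sbtbtbtbt => ESbbtbtbtbt => sSbbtbtbtbt => sSbtbbtbtbtbt => stbtbbtbtbtbt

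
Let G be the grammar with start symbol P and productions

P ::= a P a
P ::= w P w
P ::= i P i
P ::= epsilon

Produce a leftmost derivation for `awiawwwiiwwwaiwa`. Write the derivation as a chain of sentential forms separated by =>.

P => aPa => awPwa => awiPiwa => awiaPaiwa => awiawPwaiwa => awiawwPwwaiwa => awiawwwPwwwaiwa => awiawwwiPiwwwaiwa => awiawwwiiwwwaiwa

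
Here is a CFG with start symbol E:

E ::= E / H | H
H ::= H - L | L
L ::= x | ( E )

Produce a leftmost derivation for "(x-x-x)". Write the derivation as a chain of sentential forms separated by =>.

E => H   [E ::= H]
H => L   [H ::= L]
L => (E)   [L ::= ( E )]
(E) => (H)   [E ::= H]
(H) => (H-L)   [H ::= H - L]
(H-L) => (H-L-L)   [H ::= H - L]
(H-L-L) => (L-L-L)   [H ::= L]
(L-L-L) => (x-L-L)   [L ::= x]
(x-L-L) => (x-x-L)   [L ::= x]
(x-x-L) => (x-x-x)   [L ::= x]

E => H => L => (E) => (H) => (H-L) => (H-L-L) => (L-L-L) => (x-L-L) => (x-x-L) => (x-x-x)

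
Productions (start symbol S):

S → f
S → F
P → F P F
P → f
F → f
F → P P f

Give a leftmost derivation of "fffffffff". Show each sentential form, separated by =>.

S => F   [S → F]
F => PPf   [F → P P f]
PPf => FPFPf   [P → F P F]
FPFPf => PPfPFPf   [F → P P f]
PPfPFPf => fPfPFPf   [P → f]
fPfPFPf => fFPFfPFPf   [P → F P F]
fFPFfPFPf => ffPFfPFPf   [F → f]
ffPFfPFPf => fffFfPFPf   [P → f]
fffFfPFPf => fffffPFPf   [F → f]
fffffPFPf => ffffffFPf   [P → f]
ffffffFPf => fffffffPf   [F → f]
fffffffPf => fffffffff   [P → f]

S=>F=>PPf=>FPFPf=>PPfPFPf=>fPfPFPf=>fFPFfPFPf=>ffPFfPFPf=>fffFfPFPf=>fffffPFPf=>ffffffFPf=>fffffffPf=>fffffffff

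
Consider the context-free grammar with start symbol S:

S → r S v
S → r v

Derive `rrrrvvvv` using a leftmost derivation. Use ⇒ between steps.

S ⇒ rSv ⇒ rrSvv ⇒ rrrSvvv ⇒ rrrrvvvv

S ⇒ rSv   [S → r S v]
rSv ⇒ rrSvv   [S → r S v]
rrSvv ⇒ rrrSvvv   [S → r S v]
rrrSvvv ⇒ rrrrvvvv   [S → r v]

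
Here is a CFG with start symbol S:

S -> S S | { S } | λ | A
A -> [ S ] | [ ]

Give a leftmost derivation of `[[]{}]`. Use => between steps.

S => A   [S -> A]
A => [S]   [A -> [ S ]]
[S] => [SS]   [S -> S S]
[SS] => [AS]   [S -> A]
[AS] => [[S]S]   [A -> [ S ]]
[[S]S] => [[]S]   [S -> λ]
[[]S] => [[]{S}]   [S -> { S }]
[[]{S}] => [[]{}]   [S -> λ]

S => A => [S] => [SS] => [AS] => [[S]S] => [[]S] => [[]{S}] => [[]{}]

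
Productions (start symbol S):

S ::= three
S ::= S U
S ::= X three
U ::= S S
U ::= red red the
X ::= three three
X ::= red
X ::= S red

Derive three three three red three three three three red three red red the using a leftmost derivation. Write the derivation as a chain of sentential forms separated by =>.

S => S U => X three U => S red three U => S U red three U => X three U red three U => three three three U red three U => three three three S S red three U => three three three X three S red three U => three three three red three S red three U => three three three red three X three red three U => three three three red three three three three red three U => three three three red three three three three red three red red the

S => S U   [S ::= S U]
S U => X three U   [S ::= X three]
X three U => S red three U   [X ::= S red]
S red three U => S U red three U   [S ::= S U]
S U red three U => X three U red three U   [S ::= X three]
X three U red three U => three three three U red three U   [X ::= three three]
three three three U red three U => three three three S S red three U   [U ::= S S]
three three three S S red three U => three three three X three S red three U   [S ::= X three]
three three three X three S red three U => three three three red three S red three U   [X ::= red]
three three three red three S red three U => three three three red three X three red three U   [S ::= X three]
three three three red three X three red three U => three three three red three three three three red three U   [X ::= three three]
three three three red three three three three red three U => three three three red three three three three red three red red the   [U ::= red red the]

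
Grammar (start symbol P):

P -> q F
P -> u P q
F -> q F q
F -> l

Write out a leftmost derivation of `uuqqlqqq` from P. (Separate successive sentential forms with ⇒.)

P ⇒ uPq ⇒ uuPqq ⇒ uuqFqq ⇒ uuqqFqqq ⇒ uuqqlqqq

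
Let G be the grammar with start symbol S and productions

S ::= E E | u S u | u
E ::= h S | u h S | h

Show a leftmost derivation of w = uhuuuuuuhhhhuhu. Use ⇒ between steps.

S ⇒ EE ⇒ uhSE ⇒ uhuSuE ⇒ uhuuSuuE ⇒ uhuuuuuE ⇒ uhuuuuuuhS ⇒ uhuuuuuuhEE ⇒ uhuuuuuuhhSE ⇒ uhuuuuuuhhEEE ⇒ uhuuuuuuhhhEE ⇒ uhuuuuuuhhhhSE ⇒ uhuuuuuuhhhhuE ⇒ uhuuuuuuhhhhuhS ⇒ uhuuuuuuhhhhuhu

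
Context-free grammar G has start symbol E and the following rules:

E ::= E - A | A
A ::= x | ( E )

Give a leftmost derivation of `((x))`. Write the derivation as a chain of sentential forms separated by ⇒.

E ⇒ A ⇒ (E) ⇒ (A) ⇒ ((E)) ⇒ ((A)) ⇒ ((x))

E ⇒ A   [E ::= A]
A ⇒ (E)   [A ::= ( E )]
(E) ⇒ (A)   [E ::= A]
(A) ⇒ ((E))   [A ::= ( E )]
((E)) ⇒ ((A))   [E ::= A]
((A)) ⇒ ((x))   [A ::= x]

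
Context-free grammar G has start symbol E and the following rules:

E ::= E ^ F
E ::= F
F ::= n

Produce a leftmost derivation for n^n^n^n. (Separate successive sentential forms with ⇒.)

E ⇒ E^F ⇒ E^F^F ⇒ E^F^F^F ⇒ F^F^F^F ⇒ n^F^F^F ⇒ n^n^F^F ⇒ n^n^n^F ⇒ n^n^n^n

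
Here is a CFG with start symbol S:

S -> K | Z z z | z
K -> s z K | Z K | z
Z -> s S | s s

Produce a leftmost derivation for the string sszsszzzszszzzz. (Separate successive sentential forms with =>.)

S => Zzz   [S -> Z z z]
Zzz => sSzz   [Z -> s S]
sSzz => sKzz   [S -> K]
sKzz => sszKzz   [K -> s z K]
sszKzz => sszZKzz   [K -> Z K]
sszZKzz => sszsSKzz   [Z -> s S]
sszsSKzz => sszsZzzKzz   [S -> Z z z]
sszsZzzKzz => sszssSzzKzz   [Z -> s S]
sszssSzzKzz => sszsszzzKzz   [S -> z]
sszsszzzKzz => sszsszzzszKzz   [K -> s z K]
sszsszzzszKzz => sszsszzzszszKzz   [K -> s z K]
sszsszzzszszKzz => sszsszzzszszzzz   [K -> z]

S=>Zzz=>sSzz=>sKzz=>sszKzz=>sszZKzz=>sszsSKzz=>sszsZzzKzz=>sszssSzzKzz=>sszsszzzKzz=>sszsszzzszKzz=>sszsszzzszszKzz=>sszsszzzszszzzz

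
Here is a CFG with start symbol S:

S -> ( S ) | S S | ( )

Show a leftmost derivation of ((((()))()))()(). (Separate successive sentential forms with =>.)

S => SS   [S -> S S]
SS => SSS   [S -> S S]
SSS => (S)SS   [S -> ( S )]
(S)SS => ((S))SS   [S -> ( S )]
((S))SS => ((SS))SS   [S -> S S]
((SS))SS => (((S)S))SS   [S -> ( S )]
(((S)S))SS => ((((S))S))SS   [S -> ( S )]
((((S))S))SS => ((((()))S))SS   [S -> ( )]
((((()))S))SS => ((((()))()))SS   [S -> ( )]
((((()))()))SS => ((((()))()))()S   [S -> ( )]
((((()))()))()S => ((((()))()))()()   [S -> ( )]

S=>SS=>SSS=>(S)SS=>((S))SS=>((SS))SS=>(((S)S))SS=>((((S))S))SS=>((((()))S))SS=>((((()))()))SS=>((((()))()))()S=>((((()))()))()()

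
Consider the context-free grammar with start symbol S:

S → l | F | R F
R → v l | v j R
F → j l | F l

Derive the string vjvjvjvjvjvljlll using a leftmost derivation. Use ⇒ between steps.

S⇒RF⇒vjRF⇒vjvjRF⇒vjvjvjRF⇒vjvjvjvjRF⇒vjvjvjvjvjRF⇒vjvjvjvjvjvlF⇒vjvjvjvjvjvlFl⇒vjvjvjvjvjvlFll⇒vjvjvjvjvjvljlll

S ⇒ RF   [S → R F]
RF ⇒ vjRF   [R → v j R]
vjRF ⇒ vjvjRF   [R → v j R]
vjvjRF ⇒ vjvjvjRF   [R → v j R]
vjvjvjRF ⇒ vjvjvjvjRF   [R → v j R]
vjvjvjvjRF ⇒ vjvjvjvjvjRF   [R → v j R]
vjvjvjvjvjRF ⇒ vjvjvjvjvjvlF   [R → v l]
vjvjvjvjvjvlF ⇒ vjvjvjvjvjvlFl   [F → F l]
vjvjvjvjvjvlFl ⇒ vjvjvjvjvjvlFll   [F → F l]
vjvjvjvjvjvlFll ⇒ vjvjvjvjvjvljlll   [F → j l]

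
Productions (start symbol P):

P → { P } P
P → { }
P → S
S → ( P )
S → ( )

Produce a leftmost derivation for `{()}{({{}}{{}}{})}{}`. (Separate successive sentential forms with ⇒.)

P ⇒ {P}P ⇒ {S}P ⇒ {()}P ⇒ {()}{P}P ⇒ {()}{S}P ⇒ {()}{(P)}P ⇒ {()}{({P}P)}P ⇒ {()}{({{}}P)}P ⇒ {()}{({{}}{P}P)}P ⇒ {()}{({{}}{{}}P)}P ⇒ {()}{({{}}{{}}{})}P ⇒ {()}{({{}}{{}}{})}{}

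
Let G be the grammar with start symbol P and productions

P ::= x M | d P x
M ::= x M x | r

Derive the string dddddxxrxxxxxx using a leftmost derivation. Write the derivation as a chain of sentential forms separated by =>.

P => dPx => ddPxx => dddPxxx => ddddPxxxx => dddddPxxxxx => dddddxMxxxxx => dddddxxMxxxxxx => dddddxxrxxxxxx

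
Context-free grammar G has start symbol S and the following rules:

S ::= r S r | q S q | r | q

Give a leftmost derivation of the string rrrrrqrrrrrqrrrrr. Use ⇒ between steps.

S ⇒ rSr   [S ::= r S r]
rSr ⇒ rrSrr   [S ::= r S r]
rrSrr ⇒ rrrSrrr   [S ::= r S r]
rrrSrrr ⇒ rrrrSrrrr   [S ::= r S r]
rrrrSrrrr ⇒ rrrrrSrrrrr   [S ::= r S r]
rrrrrSrrrrr ⇒ rrrrrqSqrrrrr   [S ::= q S q]
rrrrrqSqrrrrr ⇒ rrrrrqrSrqrrrrr   [S ::= r S r]
rrrrrqrSrqrrrrr ⇒ rrrrrqrrSrrqrrrrr   [S ::= r S r]
rrrrrqrrSrrqrrrrr ⇒ rrrrrqrrrrrqrrrrr   [S ::= r]

S⇒rSr⇒rrSrr⇒rrrSrrr⇒rrrrSrrrr⇒rrrrrSrrrrr⇒rrrrrqSqrrrrr⇒rrrrrqrSrqrrrrr⇒rrrrrqrrSrrqrrrrr⇒rrrrrqrrrrrqrrrrr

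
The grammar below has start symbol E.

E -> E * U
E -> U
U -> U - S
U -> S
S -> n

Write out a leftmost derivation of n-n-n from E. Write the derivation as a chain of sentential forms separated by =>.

E=>U=>U-S=>U-S-S=>S-S-S=>n-S-S=>n-n-S=>n-n-n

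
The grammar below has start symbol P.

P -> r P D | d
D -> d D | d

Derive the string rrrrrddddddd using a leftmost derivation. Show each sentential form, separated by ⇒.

P ⇒ rPD ⇒ rrPDD ⇒ rrrPDDD ⇒ rrrrPDDDD ⇒ rrrrrPDDDDD ⇒ rrrrrdDDDDD ⇒ rrrrrddDDDD ⇒ rrrrrdddDDDD ⇒ rrrrrddddDDD ⇒ rrrrrdddddDD ⇒ rrrrrddddddD ⇒ rrrrrddddddd

P ⇒ rPD   [P -> r P D]
rPD ⇒ rrPDD   [P -> r P D]
rrPDD ⇒ rrrPDDD   [P -> r P D]
rrrPDDD ⇒ rrrrPDDDD   [P -> r P D]
rrrrPDDDD ⇒ rrrrrPDDDDD   [P -> r P D]
rrrrrPDDDDD ⇒ rrrrrdDDDDD   [P -> d]
rrrrrdDDDDD ⇒ rrrrrddDDDD   [D -> d]
rrrrrddDDDD ⇒ rrrrrdddDDDD   [D -> d D]
rrrrrdddDDDD ⇒ rrrrrddddDDD   [D -> d]
rrrrrddddDDD ⇒ rrrrrdddddDD   [D -> d]
rrrrrdddddDD ⇒ rrrrrddddddD   [D -> d]
rrrrrddddddD ⇒ rrrrrddddddd   [D -> d]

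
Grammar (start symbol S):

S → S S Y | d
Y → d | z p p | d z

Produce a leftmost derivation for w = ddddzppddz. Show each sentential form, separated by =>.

S => SSY   [S → S S Y]
SSY => SSYSY   [S → S S Y]
SSYSY => SSYSYSY   [S → S S Y]
SSYSYSY => dSYSYSY   [S → d]
dSYSYSY => ddYSYSY   [S → d]
ddYSYSY => dddSYSY   [Y → d]
dddSYSY => ddddYSY   [S → d]
ddddYSY => ddddzppSY   [Y → z p p]
ddddzppSY => ddddzppdY   [S → d]
ddddzppdY => ddddzppddz   [Y → d z]

S => SSY => SSYSY => SSYSYSY => dSYSYSY => ddYSYSY => dddSYSY => ddddYSY => ddddzppSY => ddddzppdY => ddddzppddz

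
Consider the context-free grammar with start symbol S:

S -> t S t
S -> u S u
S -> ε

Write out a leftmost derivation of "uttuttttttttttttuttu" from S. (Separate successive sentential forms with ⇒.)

S⇒uSu⇒utStu⇒uttSttu⇒uttuSuttu⇒uttutStuttu⇒uttuttSttuttu⇒uttutttStttuttu⇒uttuttttSttttuttu⇒uttutttttStttttuttu⇒uttuttttttSttttttuttu⇒uttuttttttttttttuttu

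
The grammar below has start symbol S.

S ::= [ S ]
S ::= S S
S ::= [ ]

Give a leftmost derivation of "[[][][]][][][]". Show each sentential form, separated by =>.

S => SS   [S ::= S S]
SS => SSS   [S ::= S S]
SSS => SSSS   [S ::= S S]
SSSS => [S]SSS   [S ::= [ S ]]
[S]SSS => [SS]SSS   [S ::= S S]
[SS]SSS => [SSS]SSS   [S ::= S S]
[SSS]SSS => [[]SS]SSS   [S ::= [ ]]
[[]SS]SSS => [[][]S]SSS   [S ::= [ ]]
[[][]S]SSS => [[][][]]SSS   [S ::= [ ]]
[[][][]]SSS => [[][][]][]SS   [S ::= [ ]]
[[][][]][]SS => [[][][]][][]S   [S ::= [ ]]
[[][][]][][]S => [[][][]][][][]   [S ::= [ ]]

S => SS => SSS => SSSS => [S]SSS => [SS]SSS => [SSS]SSS => [[]SS]SSS => [[][]S]SSS => [[][][]]SSS => [[][][]][]SS => [[][][]][][]S => [[][][]][][][]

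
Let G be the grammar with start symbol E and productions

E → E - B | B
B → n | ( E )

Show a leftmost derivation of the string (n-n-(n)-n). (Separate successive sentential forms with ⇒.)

E ⇒ B ⇒ (E) ⇒ (E-B) ⇒ (E-B-B) ⇒ (E-B-B-B) ⇒ (B-B-B-B) ⇒ (n-B-B-B) ⇒ (n-n-B-B) ⇒ (n-n-(E)-B) ⇒ (n-n-(B)-B) ⇒ (n-n-(n)-B) ⇒ (n-n-(n)-n)

E ⇒ B   [E → B]
B ⇒ (E)   [B → ( E )]
(E) ⇒ (E-B)   [E → E - B]
(E-B) ⇒ (E-B-B)   [E → E - B]
(E-B-B) ⇒ (E-B-B-B)   [E → E - B]
(E-B-B-B) ⇒ (B-B-B-B)   [E → B]
(B-B-B-B) ⇒ (n-B-B-B)   [B → n]
(n-B-B-B) ⇒ (n-n-B-B)   [B → n]
(n-n-B-B) ⇒ (n-n-(E)-B)   [B → ( E )]
(n-n-(E)-B) ⇒ (n-n-(B)-B)   [E → B]
(n-n-(B)-B) ⇒ (n-n-(n)-B)   [B → n]
(n-n-(n)-B) ⇒ (n-n-(n)-n)   [B → n]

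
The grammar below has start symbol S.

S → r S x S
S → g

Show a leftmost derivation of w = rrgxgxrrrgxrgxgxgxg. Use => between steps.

S => rSxS   [S → r S x S]
rSxS => rrSxSxS   [S → r S x S]
rrSxSxS => rrgxSxS   [S → g]
rrgxSxS => rrgxgxS   [S → g]
rrgxgxS => rrgxgxrSxS   [S → r S x S]
rrgxgxrSxS => rrgxgxrrSxSxS   [S → r S x S]
rrgxgxrrSxSxS => rrgxgxrrrSxSxSxS   [S → r S x S]
rrgxgxrrrSxSxSxS => rrgxgxrrrgxSxSxS   [S → g]
rrgxgxrrrgxSxSxS => rrgxgxrrrgxrSxSxSxS   [S → r S x S]
rrgxgxrrrgxrSxSxSxS => rrgxgxrrrgxrgxSxSxS   [S → g]
rrgxgxrrrgxrgxSxSxS => rrgxgxrrrgxrgxgxSxS   [S → g]
rrgxgxrrrgxrgxgxSxS => rrgxgxrrrgxrgxgxgxS   [S → g]
rrgxgxrrrgxrgxgxgxS => rrgxgxrrrgxrgxgxgxg   [S → g]

S => rSxS => rrSxSxS => rrgxSxS => rrgxgxS => rrgxgxrSxS => rrgxgxrrSxSxS => rrgxgxrrrSxSxSxS => rrgxgxrrrgxSxSxS => rrgxgxrrrgxrSxSxSxS => rrgxgxrrrgxrgxSxSxS => rrgxgxrrrgxrgxgxSxS => rrgxgxrrrgxrgxgxgxS => rrgxgxrrrgxrgxgxgxg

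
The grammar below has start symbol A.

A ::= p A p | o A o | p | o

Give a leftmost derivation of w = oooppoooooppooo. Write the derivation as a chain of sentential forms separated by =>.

A => oAo => ooAoo => oooAooo => ooopApooo => oooppAppooo => oooppoAoppooo => oooppooAooppooo => oooppoooooppooo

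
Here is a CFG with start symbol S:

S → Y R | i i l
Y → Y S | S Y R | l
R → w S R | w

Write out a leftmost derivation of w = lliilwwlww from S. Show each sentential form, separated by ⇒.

S ⇒ YR ⇒ SYRR ⇒ YRYRR ⇒ YSRYRR ⇒ lSRYRR ⇒ lYRRYRR ⇒ lYSRRYRR ⇒ llSRRYRR ⇒ lliilRRYRR ⇒ lliilwRYRR ⇒ lliilwwYRR ⇒ lliilwwlRR ⇒ lliilwwlwR ⇒ lliilwwlww

S ⇒ YR   [S → Y R]
YR ⇒ SYRR   [Y → S Y R]
SYRR ⇒ YRYRR   [S → Y R]
YRYRR ⇒ YSRYRR   [Y → Y S]
YSRYRR ⇒ lSRYRR   [Y → l]
lSRYRR ⇒ lYRRYRR   [S → Y R]
lYRRYRR ⇒ lYSRRYRR   [Y → Y S]
lYSRRYRR ⇒ llSRRYRR   [Y → l]
llSRRYRR ⇒ lliilRRYRR   [S → i i l]
lliilRRYRR ⇒ lliilwRYRR   [R → w]
lliilwRYRR ⇒ lliilwwYRR   [R → w]
lliilwwYRR ⇒ lliilwwlRR   [Y → l]
lliilwwlRR ⇒ lliilwwlwR   [R → w]
lliilwwlwR ⇒ lliilwwlww   [R → w]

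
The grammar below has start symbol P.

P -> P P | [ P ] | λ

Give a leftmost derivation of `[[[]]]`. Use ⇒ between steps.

P ⇒ [P]   [P -> [ P ]]
[P] ⇒ [PP]   [P -> P P]
[PP] ⇒ [PPP]   [P -> P P]
[PPP] ⇒ [[P]PP]   [P -> [ P ]]
[[P]PP] ⇒ [[PP]PP]   [P -> P P]
[[PP]PP] ⇒ [[PPP]PP]   [P -> P P]
[[PPP]PP] ⇒ [[[P]PP]PP]   [P -> [ P ]]
[[[P]PP]PP] ⇒ [[[]PP]PP]   [P -> λ]
[[[]PP]PP] ⇒ [[[]P]PP]   [P -> λ]
[[[]P]PP] ⇒ [[[]]PP]   [P -> λ]
[[[]]PP] ⇒ [[[]]P]   [P -> λ]
[[[]]P] ⇒ [[[]]]   [P -> λ]

P ⇒ [P] ⇒ [PP] ⇒ [PPP] ⇒ [[P]PP] ⇒ [[PP]PP] ⇒ [[PPP]PP] ⇒ [[[P]PP]PP] ⇒ [[[]PP]PP] ⇒ [[[]P]PP] ⇒ [[[]]PP] ⇒ [[[]]P] ⇒ [[[]]]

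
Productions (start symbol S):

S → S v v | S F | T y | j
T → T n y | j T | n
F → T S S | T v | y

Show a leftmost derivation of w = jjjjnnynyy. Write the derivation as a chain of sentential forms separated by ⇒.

S ⇒ Ty   [S → T y]
Ty ⇒ Tnyy   [T → T n y]
Tnyy ⇒ jTnyy   [T → j T]
jTnyy ⇒ jTnynyy   [T → T n y]
jTnynyy ⇒ jjTnynyy   [T → j T]
jjTnynyy ⇒ jjjTnynyy   [T → j T]
jjjTnynyy ⇒ jjjjTnynyy   [T → j T]
jjjjTnynyy ⇒ jjjjnnynyy   [T → n]

S ⇒ Ty ⇒ Tnyy ⇒ jTnyy ⇒ jTnynyy ⇒ jjTnynyy ⇒ jjjTnynyy ⇒ jjjjTnynyy ⇒ jjjjnnynyy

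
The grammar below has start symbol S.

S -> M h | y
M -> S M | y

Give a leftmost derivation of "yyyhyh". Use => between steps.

S => Mh => SMh => MhMh => SMhMh => yMhMh => ySMhMh => yyMhMh => yyyhMh => yyyhyh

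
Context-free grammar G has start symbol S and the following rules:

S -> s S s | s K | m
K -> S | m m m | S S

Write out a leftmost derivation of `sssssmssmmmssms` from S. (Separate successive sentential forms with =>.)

S=>sK=>sSS=>ssSsS=>sssKsS=>sssSsS=>ssssKsS=>ssssSSsS=>sssssSsSsS=>sssssmsSsS=>sssssmssKsS=>sssssmssmmmsS=>sssssmssmmmssSs=>sssssmssmmmssms

S => sK   [S -> s K]
sK => sSS   [K -> S S]
sSS => ssSsS   [S -> s S s]
ssSsS => sssKsS   [S -> s K]
sssKsS => sssSsS   [K -> S]
sssSsS => ssssKsS   [S -> s K]
ssssKsS => ssssSSsS   [K -> S S]
ssssSSsS => sssssSsSsS   [S -> s S s]
sssssSsSsS => sssssmsSsS   [S -> m]
sssssmsSsS => sssssmssKsS   [S -> s K]
sssssmssKsS => sssssmssmmmsS   [K -> m m m]
sssssmssmmmsS => sssssmssmmmssSs   [S -> s S s]
sssssmssmmmssSs => sssssmssmmmssms   [S -> m]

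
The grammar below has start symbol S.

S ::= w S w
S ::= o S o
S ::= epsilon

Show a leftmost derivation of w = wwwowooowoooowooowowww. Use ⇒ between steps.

S ⇒ wSw ⇒ wwSww ⇒ wwwSwww ⇒ wwwoSowww ⇒ wwwowSwowww ⇒ wwwowoSowowww ⇒ wwwowooSoowowww ⇒ wwwowoooSooowowww ⇒ wwwowooowSwooowowww ⇒ wwwowooowoSowooowowww ⇒ wwwowooowooSoowooowowww ⇒ wwwowooowoooowooowowww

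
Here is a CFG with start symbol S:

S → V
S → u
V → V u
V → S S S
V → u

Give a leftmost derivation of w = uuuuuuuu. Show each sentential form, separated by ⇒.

S⇒V⇒Vu⇒SSSu⇒VSSu⇒SSSSSu⇒VSSSSu⇒SSSSSSSu⇒uSSSSSSu⇒uuSSSSSu⇒uuuSSSSu⇒uuuuSSSu⇒uuuuuSSu⇒uuuuuuSu⇒uuuuuuuu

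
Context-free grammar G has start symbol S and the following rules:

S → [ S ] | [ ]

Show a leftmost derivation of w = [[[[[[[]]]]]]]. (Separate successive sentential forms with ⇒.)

S ⇒ [S] ⇒ [[S]] ⇒ [[[S]]] ⇒ [[[[S]]]] ⇒ [[[[[S]]]]] ⇒ [[[[[[S]]]]]] ⇒ [[[[[[[]]]]]]]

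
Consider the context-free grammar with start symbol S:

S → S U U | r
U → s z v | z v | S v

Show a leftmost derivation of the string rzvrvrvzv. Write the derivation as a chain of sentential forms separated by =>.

S => SUU   [S → S U U]
SUU => SUUUU   [S → S U U]
SUUUU => rUUUU   [S → r]
rUUUU => rzvUUU   [U → z v]
rzvUUU => rzvSvUU   [U → S v]
rzvSvUU => rzvrvUU   [S → r]
rzvrvUU => rzvrvSvU   [U → S v]
rzvrvSvU => rzvrvrvU   [S → r]
rzvrvrvU => rzvrvrvzv   [U → z v]

S => SUU => SUUUU => rUUUU => rzvUUU => rzvSvUU => rzvrvUU => rzvrvSvU => rzvrvrvU => rzvrvrvzv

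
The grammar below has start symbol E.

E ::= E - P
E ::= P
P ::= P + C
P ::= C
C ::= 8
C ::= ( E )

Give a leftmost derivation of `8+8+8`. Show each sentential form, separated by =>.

E => P   [E ::= P]
P => P+C   [P ::= P + C]
P+C => P+C+C   [P ::= P + C]
P+C+C => C+C+C   [P ::= C]
C+C+C => 8+C+C   [C ::= 8]
8+C+C => 8+8+C   [C ::= 8]
8+8+C => 8+8+8   [C ::= 8]

E => P => P+C => P+C+C => C+C+C => 8+C+C => 8+8+C => 8+8+8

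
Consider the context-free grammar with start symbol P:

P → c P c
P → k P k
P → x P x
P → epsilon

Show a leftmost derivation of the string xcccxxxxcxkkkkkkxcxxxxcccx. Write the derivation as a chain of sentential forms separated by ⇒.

P ⇒ xPx ⇒ xcPcx ⇒ xccPccx ⇒ xcccPcccx ⇒ xcccxPxcccx ⇒ xcccxxPxxcccx ⇒ xcccxxxPxxxcccx ⇒ xcccxxxxPxxxxcccx ⇒ xcccxxxxcPcxxxxcccx ⇒ xcccxxxxcxPxcxxxxcccx ⇒ xcccxxxxcxkPkxcxxxxcccx ⇒ xcccxxxxcxkkPkkxcxxxxcccx ⇒ xcccxxxxcxkkkPkkkxcxxxxcccx ⇒ xcccxxxxcxkkkkkkxcxxxxcccx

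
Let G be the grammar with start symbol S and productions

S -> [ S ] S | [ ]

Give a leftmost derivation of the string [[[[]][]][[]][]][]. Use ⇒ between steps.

S ⇒ [S]S   [S -> [ S ] S]
[S]S ⇒ [[S]S]S   [S -> [ S ] S]
[[S]S]S ⇒ [[[S]S]S]S   [S -> [ S ] S]
[[[S]S]S]S ⇒ [[[[]]S]S]S   [S -> [ ]]
[[[[]]S]S]S ⇒ [[[[]][]]S]S   [S -> [ ]]
[[[[]][]]S]S ⇒ [[[[]][]][S]S]S   [S -> [ S ] S]
[[[[]][]][S]S]S ⇒ [[[[]][]][[]]S]S   [S -> [ ]]
[[[[]][]][[]]S]S ⇒ [[[[]][]][[]][]]S   [S -> [ ]]
[[[[]][]][[]][]]S ⇒ [[[[]][]][[]][]][]   [S -> [ ]]

S ⇒ [S]S ⇒ [[S]S]S ⇒ [[[S]S]S]S ⇒ [[[[]]S]S]S ⇒ [[[[]][]]S]S ⇒ [[[[]][]][S]S]S ⇒ [[[[]][]][[]]S]S ⇒ [[[[]][]][[]][]]S ⇒ [[[[]][]][[]][]][]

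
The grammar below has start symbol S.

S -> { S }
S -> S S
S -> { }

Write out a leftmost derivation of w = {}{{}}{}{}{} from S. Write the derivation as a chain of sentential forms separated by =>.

S => SS   [S -> S S]
SS => SSS   [S -> S S]
SSS => SSSS   [S -> S S]
SSSS => SSSSS   [S -> S S]
SSSSS => {}SSSS   [S -> { }]
{}SSSS => {}{S}SSS   [S -> { S }]
{}{S}SSS => {}{{}}SSS   [S -> { }]
{}{{}}SSS => {}{{}}{}SS   [S -> { }]
{}{{}}{}SS => {}{{}}{}{}S   [S -> { }]
{}{{}}{}{}S => {}{{}}{}{}{}   [S -> { }]

S=>SS=>SSS=>SSSS=>SSSSS=>{}SSSS=>{}{S}SSS=>{}{{}}SSS=>{}{{}}{}SS=>{}{{}}{}{}S=>{}{{}}{}{}{}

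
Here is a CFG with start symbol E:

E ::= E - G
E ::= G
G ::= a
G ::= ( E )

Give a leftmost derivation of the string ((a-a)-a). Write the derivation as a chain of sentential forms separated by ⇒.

E ⇒ G ⇒ (E) ⇒ (E-G) ⇒ (G-G) ⇒ ((E)-G) ⇒ ((E-G)-G) ⇒ ((G-G)-G) ⇒ ((a-G)-G) ⇒ ((a-a)-G) ⇒ ((a-a)-a)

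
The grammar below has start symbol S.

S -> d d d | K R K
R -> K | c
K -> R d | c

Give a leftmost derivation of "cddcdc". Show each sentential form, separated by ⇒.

S⇒KRK⇒RdRK⇒KdRK⇒RddRK⇒KddRK⇒cddRK⇒cddKK⇒cddRdK⇒cddcdK⇒cddcdc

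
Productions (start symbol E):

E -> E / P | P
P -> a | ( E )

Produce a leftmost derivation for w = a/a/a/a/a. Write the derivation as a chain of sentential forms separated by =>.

E=>E/P=>E/P/P=>E/P/P/P=>E/P/P/P/P=>P/P/P/P/P=>a/P/P/P/P=>a/a/P/P/P=>a/a/a/P/P=>a/a/a/a/P=>a/a/a/a/a

E => E/P   [E -> E / P]
E/P => E/P/P   [E -> E / P]
E/P/P => E/P/P/P   [E -> E / P]
E/P/P/P => E/P/P/P/P   [E -> E / P]
E/P/P/P/P => P/P/P/P/P   [E -> P]
P/P/P/P/P => a/P/P/P/P   [P -> a]
a/P/P/P/P => a/a/P/P/P   [P -> a]
a/a/P/P/P => a/a/a/P/P   [P -> a]
a/a/a/P/P => a/a/a/a/P   [P -> a]
a/a/a/a/P => a/a/a/a/a   [P -> a]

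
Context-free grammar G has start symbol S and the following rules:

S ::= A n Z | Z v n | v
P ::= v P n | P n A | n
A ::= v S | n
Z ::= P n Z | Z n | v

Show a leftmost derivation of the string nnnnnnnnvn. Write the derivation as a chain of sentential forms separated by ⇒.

S ⇒ AnZ   [S ::= A n Z]
AnZ ⇒ nnZ   [A ::= n]
nnZ ⇒ nnZn   [Z ::= Z n]
nnZn ⇒ nnPnZn   [Z ::= P n Z]
nnPnZn ⇒ nnPnAnZn   [P ::= P n A]
nnPnAnZn ⇒ nnPnAnAnZn   [P ::= P n A]
nnPnAnAnZn ⇒ nnnnAnAnZn   [P ::= n]
nnnnAnAnZn ⇒ nnnnnnAnZn   [A ::= n]
nnnnnnAnZn ⇒ nnnnnnnnZn   [A ::= n]
nnnnnnnnZn ⇒ nnnnnnnnvn   [Z ::= v]

S⇒AnZ⇒nnZ⇒nnZn⇒nnPnZn⇒nnPnAnZn⇒nnPnAnAnZn⇒nnnnAnAnZn⇒nnnnnnAnZn⇒nnnnnnnnZn⇒nnnnnnnnvn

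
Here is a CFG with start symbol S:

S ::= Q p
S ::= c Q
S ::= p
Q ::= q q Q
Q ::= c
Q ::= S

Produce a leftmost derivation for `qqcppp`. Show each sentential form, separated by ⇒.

S ⇒ Qp ⇒ qqQp ⇒ qqSp ⇒ qqcQp ⇒ qqcSp ⇒ qqcQpp ⇒ qqcSpp ⇒ qqcppp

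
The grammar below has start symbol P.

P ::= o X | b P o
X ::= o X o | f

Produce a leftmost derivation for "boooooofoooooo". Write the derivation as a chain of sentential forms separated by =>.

P => bPo => boXo => booXoo => boooXooo => booooXoooo => boooooXooooo => booooooXoooooo => boooooofoooooo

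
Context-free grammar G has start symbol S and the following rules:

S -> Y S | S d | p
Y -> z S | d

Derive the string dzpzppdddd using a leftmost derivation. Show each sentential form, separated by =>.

S => YS => dS => dSd => dSdd => dSddd => dYSddd => dzSSddd => dzpSddd => dzpSdddd => dzpYSdddd => dzpzSSdddd => dzpzpSdddd => dzpzppdddd

S => YS   [S -> Y S]
YS => dS   [Y -> d]
dS => dSd   [S -> S d]
dSd => dSdd   [S -> S d]
dSdd => dSddd   [S -> S d]
dSddd => dYSddd   [S -> Y S]
dYSddd => dzSSddd   [Y -> z S]
dzSSddd => dzpSddd   [S -> p]
dzpSddd => dzpSdddd   [S -> S d]
dzpSdddd => dzpYSdddd   [S -> Y S]
dzpYSdddd => dzpzSSdddd   [Y -> z S]
dzpzSSdddd => dzpzpSdddd   [S -> p]
dzpzpSdddd => dzpzppdddd   [S -> p]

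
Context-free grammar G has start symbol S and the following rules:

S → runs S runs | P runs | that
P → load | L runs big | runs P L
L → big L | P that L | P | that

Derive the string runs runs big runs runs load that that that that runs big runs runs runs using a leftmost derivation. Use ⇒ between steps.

S ⇒ runs S runs ⇒ runs runs S runs runs ⇒ runs runs P runs runs runs ⇒ runs runs L runs big runs runs runs ⇒ runs runs big L runs big runs runs runs ⇒ runs runs big P that L runs big runs runs runs ⇒ runs runs big runs P L that L runs big runs runs runs ⇒ runs runs big runs runs P L L that L runs big runs runs runs ⇒ runs runs big runs runs load L L that L runs big runs runs runs ⇒ runs runs big runs runs load that L that L runs big runs runs runs ⇒ runs runs big runs runs load that that that L runs big runs runs runs ⇒ runs runs big runs runs load that that that that runs big runs runs runs

S ⇒ runs S runs   [S → runs S runs]
runs S runs ⇒ runs runs S runs runs   [S → runs S runs]
runs runs S runs runs ⇒ runs runs P runs runs runs   [S → P runs]
runs runs P runs runs runs ⇒ runs runs L runs big runs runs runs   [P → L runs big]
runs runs L runs big runs runs runs ⇒ runs runs big L runs big runs runs runs   [L → big L]
runs runs big L runs big runs runs runs ⇒ runs runs big P that L runs big runs runs runs   [L → P that L]
runs runs big P that L runs big runs runs runs ⇒ runs runs big runs P L that L runs big runs runs runs   [P → runs P L]
runs runs big runs P L that L runs big runs runs runs ⇒ runs runs big runs runs P L L that L runs big runs runs runs   [P → runs P L]
runs runs big runs runs P L L that L runs big runs runs runs ⇒ runs runs big runs runs load L L that L runs big runs runs runs   [P → load]
runs runs big runs runs load L L that L runs big runs runs runs ⇒ runs runs big runs runs load that L that L runs big runs runs runs   [L → that]
runs runs big runs runs load that L that L runs big runs runs runs ⇒ runs runs big runs runs load that that that L runs big runs runs runs   [L → that]
runs runs big runs runs load that that that L runs big runs runs runs ⇒ runs runs big runs runs load that that that that runs big runs runs runs   [L → that]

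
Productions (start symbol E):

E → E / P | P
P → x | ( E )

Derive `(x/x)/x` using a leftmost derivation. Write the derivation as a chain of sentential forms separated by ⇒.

E⇒E/P⇒P/P⇒(E)/P⇒(E/P)/P⇒(P/P)/P⇒(x/P)/P⇒(x/x)/P⇒(x/x)/x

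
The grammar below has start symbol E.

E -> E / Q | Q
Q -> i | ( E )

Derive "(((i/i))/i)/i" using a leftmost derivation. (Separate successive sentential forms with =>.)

E => E/Q   [E -> E / Q]
E/Q => Q/Q   [E -> Q]
Q/Q => (E)/Q   [Q -> ( E )]
(E)/Q => (E/Q)/Q   [E -> E / Q]
(E/Q)/Q => (Q/Q)/Q   [E -> Q]
(Q/Q)/Q => ((E)/Q)/Q   [Q -> ( E )]
((E)/Q)/Q => ((Q)/Q)/Q   [E -> Q]
((Q)/Q)/Q => (((E))/Q)/Q   [Q -> ( E )]
(((E))/Q)/Q => (((E/Q))/Q)/Q   [E -> E / Q]
(((E/Q))/Q)/Q => (((Q/Q))/Q)/Q   [E -> Q]
(((Q/Q))/Q)/Q => (((i/Q))/Q)/Q   [Q -> i]
(((i/Q))/Q)/Q => (((i/i))/Q)/Q   [Q -> i]
(((i/i))/Q)/Q => (((i/i))/i)/Q   [Q -> i]
(((i/i))/i)/Q => (((i/i))/i)/i   [Q -> i]

E => E/Q => Q/Q => (E)/Q => (E/Q)/Q => (Q/Q)/Q => ((E)/Q)/Q => ((Q)/Q)/Q => (((E))/Q)/Q => (((E/Q))/Q)/Q => (((Q/Q))/Q)/Q => (((i/Q))/Q)/Q => (((i/i))/Q)/Q => (((i/i))/i)/Q => (((i/i))/i)/i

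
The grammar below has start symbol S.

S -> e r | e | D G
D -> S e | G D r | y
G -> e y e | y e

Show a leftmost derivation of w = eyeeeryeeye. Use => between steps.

S => DG   [S -> D G]
DG => SeG   [D -> S e]
SeG => DGeG   [S -> D G]
DGeG => GDrGeG   [D -> G D r]
GDrGeG => eyeDrGeG   [G -> e y e]
eyeDrGeG => eyeSerGeG   [D -> S e]
eyeSerGeG => eyeeerGeG   [S -> e]
eyeeerGeG => eyeeeryeeG   [G -> y e]
eyeeeryeeG => eyeeeryeeye   [G -> y e]

S => DG => SeG => DGeG => GDrGeG => eyeDrGeG => eyeSerGeG => eyeeerGeG => eyeeeryeeG => eyeeeryeeye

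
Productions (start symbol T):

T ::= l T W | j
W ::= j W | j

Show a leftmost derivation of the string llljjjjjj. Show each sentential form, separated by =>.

T => lTW => llTWW => lllTWWW => llljWWW => llljjWW => llljjjWW => llljjjjWW => llljjjjjW => llljjjjjj

T => lTW   [T ::= l T W]
lTW => llTWW   [T ::= l T W]
llTWW => lllTWWW   [T ::= l T W]
lllTWWW => llljWWW   [T ::= j]
llljWWW => llljjWW   [W ::= j]
llljjWW => llljjjWW   [W ::= j W]
llljjjWW => llljjjjWW   [W ::= j W]
llljjjjWW => llljjjjjW   [W ::= j]
llljjjjjW => llljjjjjj   [W ::= j]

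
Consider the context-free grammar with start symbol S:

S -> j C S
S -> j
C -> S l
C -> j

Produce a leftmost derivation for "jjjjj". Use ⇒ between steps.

S ⇒ jCS   [S -> j C S]
jCS ⇒ jjS   [C -> j]
jjS ⇒ jjjCS   [S -> j C S]
jjjCS ⇒ jjjjS   [C -> j]
jjjjS ⇒ jjjjj   [S -> j]

S⇒jCS⇒jjS⇒jjjCS⇒jjjjS⇒jjjjj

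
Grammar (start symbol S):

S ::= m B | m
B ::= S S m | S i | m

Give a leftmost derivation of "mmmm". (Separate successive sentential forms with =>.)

S => mB   [S ::= m B]
mB => mSSm   [B ::= S S m]
mSSm => mmSm   [S ::= m]
mmSm => mmmm   [S ::= m]

S => mB => mSSm => mmSm => mmmm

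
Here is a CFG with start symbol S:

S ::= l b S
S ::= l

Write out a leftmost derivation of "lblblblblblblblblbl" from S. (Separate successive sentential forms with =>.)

S => lbS => lblbS => lblblbS => lblblblbS => lblblblblbS => lblblblblblbS => lblblblblblblbS => lblblblblblblblbS => lblblblblblblblblbS => lblblblblblblblblbl

S => lbS   [S ::= l b S]
lbS => lblbS   [S ::= l b S]
lblbS => lblblbS   [S ::= l b S]
lblblbS => lblblblbS   [S ::= l b S]
lblblblbS => lblblblblbS   [S ::= l b S]
lblblblblbS => lblblblblblbS   [S ::= l b S]
lblblblblblbS => lblblblblblblbS   [S ::= l b S]
lblblblblblblbS => lblblblblblblblbS   [S ::= l b S]
lblblblblblblblbS => lblblblblblblblblbS   [S ::= l b S]
lblblblblblblblblbS => lblblblblblblblblbl   [S ::= l]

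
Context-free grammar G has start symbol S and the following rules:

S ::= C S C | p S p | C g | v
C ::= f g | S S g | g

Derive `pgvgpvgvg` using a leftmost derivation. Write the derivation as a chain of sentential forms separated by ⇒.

S ⇒ CSC   [S ::= C S C]
CSC ⇒ SSgSC   [C ::= S S g]
SSgSC ⇒ pSpSgSC   [S ::= p S p]
pSpSgSC ⇒ pCSCpSgSC   [S ::= C S C]
pCSCpSgSC ⇒ pgSCpSgSC   [C ::= g]
pgSCpSgSC ⇒ pgvCpSgSC   [S ::= v]
pgvCpSgSC ⇒ pgvgpSgSC   [C ::= g]
pgvgpSgSC ⇒ pgvgpvgSC   [S ::= v]
pgvgpvgSC ⇒ pgvgpvgvC   [S ::= v]
pgvgpvgvC ⇒ pgvgpvgvg   [C ::= g]

S⇒CSC⇒SSgSC⇒pSpSgSC⇒pCSCpSgSC⇒pgSCpSgSC⇒pgvCpSgSC⇒pgvgpSgSC⇒pgvgpvgSC⇒pgvgpvgvC⇒pgvgpvgvg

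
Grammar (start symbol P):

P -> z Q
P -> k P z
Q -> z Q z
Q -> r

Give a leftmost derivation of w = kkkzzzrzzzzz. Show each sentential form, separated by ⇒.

P⇒kPz⇒kkPzz⇒kkkPzzz⇒kkkzQzzz⇒kkkzzQzzzz⇒kkkzzzQzzzzz⇒kkkzzzrzzzzz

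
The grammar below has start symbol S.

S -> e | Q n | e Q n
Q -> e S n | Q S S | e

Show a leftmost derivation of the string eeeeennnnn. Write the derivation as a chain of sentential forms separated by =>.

S => Qn   [S -> Q n]
Qn => eSnn   [Q -> e S n]
eSnn => eeQnnn   [S -> e Q n]
eeQnnn => eeeSnnnn   [Q -> e S n]
eeeSnnnn => eeeeQnnnnn   [S -> e Q n]
eeeeQnnnnn => eeeeennnnn   [Q -> e]

S=>Qn=>eSnn=>eeQnnn=>eeeSnnnn=>eeeeQnnnnn=>eeeeennnnn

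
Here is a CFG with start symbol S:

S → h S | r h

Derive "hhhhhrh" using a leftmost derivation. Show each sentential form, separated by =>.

S => hS => hhS => hhhS => hhhhS => hhhhhS => hhhhhrh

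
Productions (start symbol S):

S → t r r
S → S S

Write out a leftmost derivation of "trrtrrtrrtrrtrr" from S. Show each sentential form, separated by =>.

S => SS   [S → S S]
SS => SSS   [S → S S]
SSS => SSSS   [S → S S]
SSSS => trrSSS   [S → t r r]
trrSSS => trrtrrSS   [S → t r r]
trrtrrSS => trrtrrSSS   [S → S S]
trrtrrSSS => trrtrrtrrSS   [S → t r r]
trrtrrtrrSS => trrtrrtrrtrrS   [S → t r r]
trrtrrtrrtrrS => trrtrrtrrtrrtrr   [S → t r r]

S => SS => SSS => SSSS => trrSSS => trrtrrSS => trrtrrSSS => trrtrrtrrSS => trrtrrtrrtrrS => trrtrrtrrtrrtrr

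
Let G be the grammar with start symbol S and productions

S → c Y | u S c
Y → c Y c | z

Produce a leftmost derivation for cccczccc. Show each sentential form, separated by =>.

S => cY   [S → c Y]
cY => ccYc   [Y → c Y c]
ccYc => cccYcc   [Y → c Y c]
cccYcc => ccccYccc   [Y → c Y c]
ccccYccc => cccczccc   [Y → z]

S => cY => ccYc => cccYcc => ccccYccc => cccczccc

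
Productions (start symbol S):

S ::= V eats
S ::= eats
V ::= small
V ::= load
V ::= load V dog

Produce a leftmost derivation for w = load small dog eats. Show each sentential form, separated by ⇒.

S ⇒ V eats ⇒ load V dog eats ⇒ load small dog eats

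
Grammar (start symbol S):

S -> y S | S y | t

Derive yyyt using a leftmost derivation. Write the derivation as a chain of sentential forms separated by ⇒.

S⇒yS⇒yyS⇒yyyS⇒yyyt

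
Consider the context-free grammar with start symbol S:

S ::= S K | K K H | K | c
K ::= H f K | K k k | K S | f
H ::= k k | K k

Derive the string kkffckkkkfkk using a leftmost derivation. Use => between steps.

S=>KKH=>HfKKH=>kkfKKH=>kkfKkkKH=>kkfKkkkkKH=>kkfKSkkkkKH=>kkffSkkkkKH=>kkffckkkkKH=>kkffckkkkfH=>kkffckkkkfkk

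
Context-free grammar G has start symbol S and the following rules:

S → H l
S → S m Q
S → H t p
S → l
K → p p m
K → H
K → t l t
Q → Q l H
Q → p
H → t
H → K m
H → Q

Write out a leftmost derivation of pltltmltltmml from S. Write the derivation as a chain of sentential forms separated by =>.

S => Hl   [S → H l]
Hl => Kml   [H → K m]
Kml => Hml   [K → H]
Hml => Kmml   [H → K m]
Kmml => Hmml   [K → H]
Hmml => Qmml   [H → Q]
Qmml => QlHmml   [Q → Q l H]
QlHmml => QlHlHmml   [Q → Q l H]
QlHlHmml => QlHlHlHmml   [Q → Q l H]
QlHlHlHmml => plHlHlHmml   [Q → p]
plHlHlHmml => plKmlHlHmml   [H → K m]
plKmlHlHmml => pltltmlHlHmml   [K → t l t]
pltltmlHlHmml => pltltmltlHmml   [H → t]
pltltmltlHmml => pltltmltltmml   [H → t]

S=>Hl=>Kml=>Hml=>Kmml=>Hmml=>Qmml=>QlHmml=>QlHlHmml=>QlHlHlHmml=>plHlHlHmml=>plKmlHlHmml=>pltltmlHlHmml=>pltltmltlHmml=>pltltmltltmml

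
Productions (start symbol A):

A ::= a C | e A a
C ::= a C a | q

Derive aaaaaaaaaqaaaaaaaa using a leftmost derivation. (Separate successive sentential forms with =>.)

A => aC   [A ::= a C]
aC => aaCa   [C ::= a C a]
aaCa => aaaCaa   [C ::= a C a]
aaaCaa => aaaaCaaa   [C ::= a C a]
aaaaCaaa => aaaaaCaaaa   [C ::= a C a]
aaaaaCaaaa => aaaaaaCaaaaa   [C ::= a C a]
aaaaaaCaaaaa => aaaaaaaCaaaaaa   [C ::= a C a]
aaaaaaaCaaaaaa => aaaaaaaaCaaaaaaa   [C ::= a C a]
aaaaaaaaCaaaaaaa => aaaaaaaaaCaaaaaaaa   [C ::= a C a]
aaaaaaaaaCaaaaaaaa => aaaaaaaaaqaaaaaaaa   [C ::= q]

A=>aC=>aaCa=>aaaCaa=>aaaaCaaa=>aaaaaCaaaa=>aaaaaaCaaaaa=>aaaaaaaCaaaaaa=>aaaaaaaaCaaaaaaa=>aaaaaaaaaCaaaaaaaa=>aaaaaaaaaqaaaaaaaa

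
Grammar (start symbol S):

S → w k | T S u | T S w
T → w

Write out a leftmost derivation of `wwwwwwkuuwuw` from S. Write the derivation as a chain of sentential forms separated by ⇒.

S ⇒ TSw   [S → T S w]
TSw ⇒ wSw   [T → w]
wSw ⇒ wTSuw   [S → T S u]
wTSuw ⇒ wwSuw   [T → w]
wwSuw ⇒ wwTSwuw   [S → T S w]
wwTSwuw ⇒ wwwSwuw   [T → w]
wwwSwuw ⇒ wwwTSuwuw   [S → T S u]
wwwTSuwuw ⇒ wwwwSuwuw   [T → w]
wwwwSuwuw ⇒ wwwwTSuuwuw   [S → T S u]
wwwwTSuuwuw ⇒ wwwwwSuuwuw   [T → w]
wwwwwSuuwuw ⇒ wwwwwwkuuwuw   [S → w k]

S⇒TSw⇒wSw⇒wTSuw⇒wwSuw⇒wwTSwuw⇒wwwSwuw⇒wwwTSuwuw⇒wwwwSuwuw⇒wwwwTSuuwuw⇒wwwwwSuuwuw⇒wwwwwwkuuwuw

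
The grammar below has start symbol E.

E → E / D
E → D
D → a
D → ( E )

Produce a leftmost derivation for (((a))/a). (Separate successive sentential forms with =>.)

E => D   [E → D]
D => (E)   [D → ( E )]
(E) => (E/D)   [E → E / D]
(E/D) => (D/D)   [E → D]
(D/D) => ((E)/D)   [D → ( E )]
((E)/D) => ((D)/D)   [E → D]
((D)/D) => (((E))/D)   [D → ( E )]
(((E))/D) => (((D))/D)   [E → D]
(((D))/D) => (((a))/D)   [D → a]
(((a))/D) => (((a))/a)   [D → a]

E => D => (E) => (E/D) => (D/D) => ((E)/D) => ((D)/D) => (((E))/D) => (((D))/D) => (((a))/D) => (((a))/a)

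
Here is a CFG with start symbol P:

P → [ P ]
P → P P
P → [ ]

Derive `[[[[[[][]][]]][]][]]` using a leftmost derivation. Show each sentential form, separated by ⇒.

P⇒[P]⇒[PP]⇒[[P]P]⇒[[PP]P]⇒[[[P]P]P]⇒[[[[P]]P]P]⇒[[[[PP]]P]P]⇒[[[[[P]P]]P]P]⇒[[[[[PP]P]]P]P]⇒[[[[[[]P]P]]P]P]⇒[[[[[[][]]P]]P]P]⇒[[[[[[][]][]]]P]P]⇒[[[[[[][]][]]][]]P]⇒[[[[[[][]][]]][]][]]

P ⇒ [P]   [P → [ P ]]
[P] ⇒ [PP]   [P → P P]
[PP] ⇒ [[P]P]   [P → [ P ]]
[[P]P] ⇒ [[PP]P]   [P → P P]
[[PP]P] ⇒ [[[P]P]P]   [P → [ P ]]
[[[P]P]P] ⇒ [[[[P]]P]P]   [P → [ P ]]
[[[[P]]P]P] ⇒ [[[[PP]]P]P]   [P → P P]
[[[[PP]]P]P] ⇒ [[[[[P]P]]P]P]   [P → [ P ]]
[[[[[P]P]]P]P] ⇒ [[[[[PP]P]]P]P]   [P → P P]
[[[[[PP]P]]P]P] ⇒ [[[[[[]P]P]]P]P]   [P → [ ]]
[[[[[[]P]P]]P]P] ⇒ [[[[[[][]]P]]P]P]   [P → [ ]]
[[[[[[][]]P]]P]P] ⇒ [[[[[[][]][]]]P]P]   [P → [ ]]
[[[[[[][]][]]]P]P] ⇒ [[[[[[][]][]]][]]P]   [P → [ ]]
[[[[[[][]][]]][]]P] ⇒ [[[[[[][]][]]][]][]]   [P → [ ]]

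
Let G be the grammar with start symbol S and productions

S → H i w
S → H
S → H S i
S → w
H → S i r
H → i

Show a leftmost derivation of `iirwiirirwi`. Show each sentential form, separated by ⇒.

S ⇒ HSi ⇒ SirSi ⇒ HirSi ⇒ SirirSi ⇒ HSiirirSi ⇒ SirSiirirSi ⇒ HirSiirirSi ⇒ iirSiirirSi ⇒ iirwiirirSi ⇒ iirwiirirwi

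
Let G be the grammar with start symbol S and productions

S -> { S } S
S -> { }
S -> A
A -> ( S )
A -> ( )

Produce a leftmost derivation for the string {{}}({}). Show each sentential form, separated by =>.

S => {S}S   [S -> { S } S]
{S}S => {{}}S   [S -> { }]
{{}}S => {{}}A   [S -> A]
{{}}A => {{}}(S)   [A -> ( S )]
{{}}(S) => {{}}({})   [S -> { }]

S => {S}S => {{}}S => {{}}A => {{}}(S) => {{}}({})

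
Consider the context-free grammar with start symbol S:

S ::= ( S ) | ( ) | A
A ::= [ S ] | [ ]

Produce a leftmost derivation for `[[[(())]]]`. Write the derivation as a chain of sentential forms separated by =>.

S => A   [S ::= A]
A => [S]   [A ::= [ S ]]
[S] => [A]   [S ::= A]
[A] => [[S]]   [A ::= [ S ]]
[[S]] => [[A]]   [S ::= A]
[[A]] => [[[S]]]   [A ::= [ S ]]
[[[S]]] => [[[(S)]]]   [S ::= ( S )]
[[[(S)]]] => [[[(())]]]   [S ::= ( )]

S => A => [S] => [A] => [[S]] => [[A]] => [[[S]]] => [[[(S)]]] => [[[(())]]]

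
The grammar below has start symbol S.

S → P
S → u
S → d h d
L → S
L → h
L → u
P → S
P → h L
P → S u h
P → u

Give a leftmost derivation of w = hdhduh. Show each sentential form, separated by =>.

S => P   [S → P]
P => Suh   [P → S u h]
Suh => Puh   [S → P]
Puh => hLuh   [P → h L]
hLuh => hSuh   [L → S]
hSuh => hdhduh   [S → d h d]

S=>P=>Suh=>Puh=>hLuh=>hSuh=>hdhduh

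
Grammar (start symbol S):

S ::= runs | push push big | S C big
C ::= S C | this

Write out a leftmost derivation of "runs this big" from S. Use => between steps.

S => S C big => runs C big => runs this big

S => S C big   [S ::= S C big]
S C big => runs C big   [S ::= runs]
runs C big => runs this big   [C ::= this]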